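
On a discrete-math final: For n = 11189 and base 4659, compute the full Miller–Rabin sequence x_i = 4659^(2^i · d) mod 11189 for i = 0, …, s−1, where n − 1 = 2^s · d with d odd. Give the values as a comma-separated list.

5386, 7108

n − 1 = 11188 = 2^2 · 2797, so s = 2 and d = 2797.
x_0 = 4659^2797 mod 11189 = 5386.
x_1 = 5386^2 mod 11189 = 7108.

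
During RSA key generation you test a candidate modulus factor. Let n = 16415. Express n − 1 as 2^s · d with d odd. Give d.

Halving: 16414 → 8207; 8207 is odd.
So 16414 = 2^1 · 8207.

8207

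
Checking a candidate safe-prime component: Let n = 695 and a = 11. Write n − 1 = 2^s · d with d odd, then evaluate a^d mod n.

n − 1 = 694 = 2^1 · 347, so s = 1 and d = 347.
11^347 mod 695 = 121.

121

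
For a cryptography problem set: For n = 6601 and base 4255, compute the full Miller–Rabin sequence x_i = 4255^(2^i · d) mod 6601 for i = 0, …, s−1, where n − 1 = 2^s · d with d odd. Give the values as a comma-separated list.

4255, 5083, 575

n − 1 = 6600 = 2^3 · 825, so s = 3 and d = 825.
x_0 = 4255^825 mod 6601 = 4255.
x_1 = 4255^2 mod 6601 = 5083.
x_2 = 5083^2 mod 6601 = 575.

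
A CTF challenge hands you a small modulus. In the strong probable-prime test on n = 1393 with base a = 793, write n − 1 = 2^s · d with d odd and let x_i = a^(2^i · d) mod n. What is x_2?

953

n − 1 = 1392 = 2^4 · 87, so s = 4 and d = 87.
By repeated squaring, 793^87 ≡ 848 (mod 1393).
x_0 = 848.
x_1 = 848^2 mod 1393 = 316.
x_2 = 316^2 mod 1393 = 953.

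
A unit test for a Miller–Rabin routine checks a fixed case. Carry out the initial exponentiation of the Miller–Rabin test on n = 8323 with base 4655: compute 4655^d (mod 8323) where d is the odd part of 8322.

4368

n − 1 = 8322 = 2^1 · 4161, so s = 1 and d = 4161.
By repeated squaring, 4655^4161 ≡ 4368 (mod 8323).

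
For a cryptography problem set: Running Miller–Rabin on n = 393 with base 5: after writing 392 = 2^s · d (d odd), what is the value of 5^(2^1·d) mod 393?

n − 1 = 392 = 2^3 · 49, so s = 3 and d = 49.
x_0 = 5^49 mod 393 = 296.
x_1 = 296^2 mod 393 = 370.

370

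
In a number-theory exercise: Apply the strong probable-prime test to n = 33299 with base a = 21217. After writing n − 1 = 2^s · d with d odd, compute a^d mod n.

n − 1 = 33298 = 2^1 · 16649, so s = 1 and d = 16649.
Repeated squaring mod 33299: 21217^1 ≡ 21217, 21217^2 ≡ 25207, 21217^4 ≡ 14630, 21217^8 ≡ 24227, 21217^16 ≡ 19355, 21217^32 ≡ 2275, 21217^64 ≡ 14280, 21217^128 ≡ 28623, 21217^256 ≡ 20832, 21217^512 ≡ 19656, 21217^1024 ≡ 23338, 21217^2048 ≡ 23800, 21217^4096 ≡ 24010, 21217^8192 ≡ 7812, 21217^16384 ≡ 23576.
16649 = 16384 + 256 + 8 + 1, so 21217^16649 ≡ 23576·20832·24227·21217 ≡ 9891 (mod 33299).

9891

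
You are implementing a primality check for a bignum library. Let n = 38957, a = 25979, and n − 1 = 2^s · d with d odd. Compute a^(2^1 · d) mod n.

25036

n − 1 = 38956 = 2^2 · 9739, so s = 2 and d = 9739.
Repeated squaring mod 38957: 25979^1 ≡ 25979, 25979^2 ≡ 17373, 25979^4 ≡ 21250, 25979^8 ≡ 11913, 25979^16 ≡ 38175, 25979^32 ≡ 27169, 25979^64 ≡ 36282, 25979^128 ≡ 26494, 25979^256 ≡ 4810, 25979^512 ≡ 34599, 25979^1024 ≡ 20105, 25979^2048 ≡ 32150, 25979^4096 ≡ 15376, 25979^8192 ≡ 30300.
9739 = 8192 + 1024 + 512 + 8 + 2 + 1, so 25979^9739 ≡ 30300·20105·34599·11913·17373·25979 ≡ 2682 (mod 38957).
x_0 = 2682.
x_1 = 2682^2 mod 38957 = 25036.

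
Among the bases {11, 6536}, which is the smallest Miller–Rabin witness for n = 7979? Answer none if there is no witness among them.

n − 1 = 7978 = 2^1 · 3989, so s = 1 and d = 3989.
Base 11: x_0 = 11^3989 mod 7979 = 6740. x_0 ∉ {1, 7978} and s = 1, so 11 is a Miller–Rabin witness and 7979 is composite.
Base 6536: x_0 = 6536^3989 mod 7979 = 2777. x_0 ∉ {1, 7978} and s = 1, so 6536 is a Miller–Rabin witness and 7979 is composite.
The smallest witness among the given bases is 11.

11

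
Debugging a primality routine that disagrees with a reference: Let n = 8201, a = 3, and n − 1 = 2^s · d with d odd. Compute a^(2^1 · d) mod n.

n − 1 = 8200 = 2^3 · 1025, so s = 3 and d = 1025.
x_0 = 3^1025 mod 8201 = 4710.
x_1 = 4710^2 mod 8201 = 395.

395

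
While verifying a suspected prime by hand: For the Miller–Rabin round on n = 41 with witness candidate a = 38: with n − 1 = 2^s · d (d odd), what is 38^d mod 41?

3

n − 1 = 40 = 2^3 · 5, so s = 3 and d = 5.
Repeated squaring mod 41: 38^1 ≡ 38, 38^2 ≡ 9, 38^4 ≡ 40.
5 = 4 + 1, so 38^5 ≡ 40·38 ≡ 3 (mod 41).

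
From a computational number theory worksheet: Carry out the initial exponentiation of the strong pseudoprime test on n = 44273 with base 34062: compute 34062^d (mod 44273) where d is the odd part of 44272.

n − 1 = 44272 = 2^4 · 2767, so s = 4 and d = 2767.
34062^2767 mod 44273 = 36319.

36319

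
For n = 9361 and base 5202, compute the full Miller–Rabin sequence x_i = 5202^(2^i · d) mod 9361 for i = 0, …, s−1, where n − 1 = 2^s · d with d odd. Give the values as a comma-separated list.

n − 1 = 9360 = 2^4 · 585, so s = 4 and d = 585.
x_0 = 5202^585 mod 9361 = 6962.
x_1 = 6962^2 mod 9361 = 7547.
x_2 = 7547^2 mod 9361 = 4885.
x_3 = 4885^2 mod 9361 = 2036.

6962, 7547, 4885, 2036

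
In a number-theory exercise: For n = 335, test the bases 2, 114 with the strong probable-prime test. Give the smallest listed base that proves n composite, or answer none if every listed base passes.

2

n − 1 = 334 = 2^1 · 167, so s = 1 and d = 167.
Base 2: x_0 = 2^167 mod 335 = 63. x_0 ∉ {1, 334} and s = 1, so 2 is a Miller–Rabin witness and 335 is composite.
Base 114: x_0 = 114^167 mod 335 = 199. x_0 ∉ {1, 334} and s = 1, so 114 is a Miller–Rabin witness and 335 is composite.
The smallest witness among the given bases is 2.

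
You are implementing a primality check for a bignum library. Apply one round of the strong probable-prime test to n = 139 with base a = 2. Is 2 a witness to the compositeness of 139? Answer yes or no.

n − 1 = 138 = 2^1 · 69, so s = 1 and d = 69.
x_0 = 2^69 mod 139 = 138.
x_0 = 138 ≡ −1, so 2 is not a witness.

no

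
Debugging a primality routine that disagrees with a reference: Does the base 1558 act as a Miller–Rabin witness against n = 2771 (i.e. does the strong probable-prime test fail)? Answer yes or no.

n − 1 = 2770 = 2^1 · 1385, so s = 1 and d = 1385.
Repeated squaring mod 2771: 1558^1 ≡ 1558, 1558^2 ≡ 2739, 1558^4 ≡ 1024, 1558^8 ≡ 1138, 1558^16 ≡ 987, 1558^32 ≡ 1548, 1558^64 ≡ 2160, 1558^128 ≡ 2007, 1558^256 ≡ 1786, 1558^512 ≡ 375, 1558^1024 ≡ 2075.
1385 = 1024 + 256 + 64 + 32 + 8 + 1, so 1558^1385 ≡ 2075·1786·2160·1548·1138·1558 ≡ 975 (mod 2771).
x_0 = 1558^1385 mod 2771 = 975.
x_0 ∉ {1, 2770} and s = 1, so 1558 is a Miller–Rabin witness and 2771 is composite.

yes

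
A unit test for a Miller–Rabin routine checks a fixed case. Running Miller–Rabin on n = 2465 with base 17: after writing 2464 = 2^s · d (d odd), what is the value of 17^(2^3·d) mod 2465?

n − 1 = 2464 = 2^5 · 77, so s = 5 and d = 77.
x_0 = 17^77 mod 2465 = 17.
x_1 = 17^2 mod 2465 = 289.
x_2 = 289^2 mod 2465 = 2176.
x_3 = 2176^2 mod 2465 = 2176.

2176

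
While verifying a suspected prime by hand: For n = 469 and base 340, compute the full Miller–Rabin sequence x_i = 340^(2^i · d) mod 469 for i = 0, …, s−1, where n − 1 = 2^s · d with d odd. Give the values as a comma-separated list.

204, 344

n − 1 = 468 = 2^2 · 117, so s = 2 and d = 117.
x_0 = 340^117 mod 469 = 204.
x_1 = 204^2 mod 469 = 344.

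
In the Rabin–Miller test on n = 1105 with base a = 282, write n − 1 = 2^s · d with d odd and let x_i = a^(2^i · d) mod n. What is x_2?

1041

n − 1 = 1104 = 2^4 · 69, so s = 4 and d = 69.
x_0 = 282^69 mod 1105 = 482.
x_1 = 482^2 mod 1105 = 274.
x_2 = 274^2 mod 1105 = 1041.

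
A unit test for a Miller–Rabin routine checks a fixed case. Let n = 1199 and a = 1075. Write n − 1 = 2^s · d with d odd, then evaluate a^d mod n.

1118

n − 1 = 1198 = 2^1 · 599, so s = 1 and d = 599.
1075^599 mod 1199 = 1118.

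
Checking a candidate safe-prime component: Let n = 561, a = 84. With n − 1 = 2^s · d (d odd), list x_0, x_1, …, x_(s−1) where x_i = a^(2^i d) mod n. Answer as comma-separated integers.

n − 1 = 560 = 2^4 · 35, so s = 4 and d = 35.
x_0 = 84^35 mod 561 = 186.
x_1 = 186^2 mod 561 = 375.
x_2 = 375^2 mod 561 = 375.
x_3 = 375^2 mod 561 = 375.

186, 375, 375, 375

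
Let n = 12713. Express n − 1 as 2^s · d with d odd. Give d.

1589

Halving: 12712 → 6356 → 3178 → 1589; 1589 is odd.
So 12712 = 2^3 · 1589.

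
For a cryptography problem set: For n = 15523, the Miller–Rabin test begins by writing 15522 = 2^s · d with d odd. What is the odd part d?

Halving: 15522 → 7761; 7761 is odd.
So 15522 = 2^1 · 7761.

7761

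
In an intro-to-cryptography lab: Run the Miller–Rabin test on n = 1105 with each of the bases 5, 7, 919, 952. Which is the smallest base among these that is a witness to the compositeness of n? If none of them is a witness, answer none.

5

n − 1 = 1104 = 2^4 · 69, so s = 4 and d = 69.
Base 5: x_0 = 5^69 mod 1105 = 915. x_0 is neither 1 nor 1104, so continue squaring. x_1 = 915^2 mod 1105 = 740. x_2 = 740^2 mod 1105 = 625. x_3 = 625^2 mod 1105 = 560. Reached i = s−1 = 3 without hitting −1: 5 is a Miller–Rabin witness and 1105 is composite.
Base 7: x_0 = 7^69 mod 1105 = 827. x_0 is neither 1 nor 1104, so continue squaring. x_1 = 827^2 mod 1105 = 1039. x_2 = 1039^2 mod 1105 = 1041. x_3 = 1041^2 mod 1105 = 781. Reached i = s−1 = 3 without hitting −1: 7 is a Miller–Rabin witness and 1105 is composite.
Base 919: x_0 = 919^69 mod 1105 = 664. x_0 is neither 1 nor 1104, so continue squaring. x_1 = 664^2 mod 1105 = 1. x_1 = 1 but x_0 ≠ ±1, a nontrivial square root of 1 — 919 is a witness and 1105 is composite.
Base 952: x_0 = 952^69 mod 1105 = 612. x_0 is neither 1 nor 1104, so continue squaring. x_1 = 612^2 mod 1105 = 1054. x_2 = 1054^2 mod 1105 = 391. x_3 = 391^2 mod 1105 = 391. Reached i = s−1 = 3 without hitting −1: 952 is a Miller–Rabin witness and 1105 is composite.
The smallest witness among the given bases is 5.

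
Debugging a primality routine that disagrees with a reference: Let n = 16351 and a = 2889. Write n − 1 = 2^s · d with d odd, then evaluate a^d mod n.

n − 1 = 16350 = 2^1 · 8175, so s = 1 and d = 8175.
Repeated squaring mod 16351: 2889^1 ≡ 2889, 2889^2 ≡ 7311, 2889^4 ≡ 15653, 2889^8 ≡ 13025, 2889^16 ≡ 9000, 2889^32 ≡ 13497, 2889^64 ≡ 2518, 2889^128 ≡ 12487, 2889^256 ≡ 2033, 2889^512 ≡ 12637, 2889^1024 ≡ 9903, 2889^2048 ≡ 12462, 2889^4096 ≡ 15997.
8175 = 4096 + 2048 + 1024 + 512 + 256 + 128 + 64 + 32 + 8 + 4 + 2 + 1, so 2889^8175 ≡ 15997·12462·9903·12637·2033·12487·2518·13497·13025·15653·7311·2889 ≡ 7932 (mod 16351).

7932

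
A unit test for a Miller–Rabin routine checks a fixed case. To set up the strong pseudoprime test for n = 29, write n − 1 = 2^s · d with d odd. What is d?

Halving: 28 → 14 → 7; 7 is odd.
So 28 = 2^2 · 7.

7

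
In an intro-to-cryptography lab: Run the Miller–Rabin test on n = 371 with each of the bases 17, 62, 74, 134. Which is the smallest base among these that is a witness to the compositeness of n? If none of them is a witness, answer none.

17

n − 1 = 370 = 2^1 · 185, so s = 1 and d = 185.
Base 17: x_0 = 17^185 mod 371 = 355. x_0 ∉ {1, 370} and s = 1, so 17 is a Miller–Rabin witness and 371 is composite.
Base 62: x_0 = 62^185 mod 371 = 146. x_0 ∉ {1, 370} and s = 1, so 62 is a Miller–Rabin witness and 371 is composite.
Base 74: x_0 = 74^185 mod 371 = 226. x_0 ∉ {1, 370} and s = 1, so 74 is a Miller–Rabin witness and 371 is composite.
Base 134: x_0 = 134^185 mod 371 = 169. x_0 ∉ {1, 370} and s = 1, so 134 is a Miller–Rabin witness and 371 is composite.
The smallest witness among the given bases is 17.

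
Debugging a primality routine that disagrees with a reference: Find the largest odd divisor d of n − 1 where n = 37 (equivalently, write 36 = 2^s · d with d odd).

9

Halving: 36 → 18 → 9; 9 is odd.
So 36 = 2^2 · 9.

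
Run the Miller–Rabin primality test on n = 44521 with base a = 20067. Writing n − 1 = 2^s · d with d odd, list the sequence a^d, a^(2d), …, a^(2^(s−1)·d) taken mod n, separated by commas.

n − 1 = 44520 = 2^3 · 5565, so s = 3 and d = 5565.
x_0 = 20067^5565 mod 44521 = 37768.
x_1 = 37768^2 mod 44521 = 13505.
x_2 = 13505^2 mod 44521 = 27009.

37768, 13505, 27009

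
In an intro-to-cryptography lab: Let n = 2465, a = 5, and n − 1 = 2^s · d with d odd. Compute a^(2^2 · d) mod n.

n − 1 = 2464 = 2^5 · 77, so s = 5 and d = 77.
x_0 = 5^77 mod 2465 = 2145.
x_1 = 2145^2 mod 2465 = 1335.
x_2 = 1335^2 mod 2465 = 30.

30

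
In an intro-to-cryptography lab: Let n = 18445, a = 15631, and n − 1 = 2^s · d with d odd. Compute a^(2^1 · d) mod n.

14896

n − 1 = 18444 = 2^2 · 4611, so s = 2 and d = 4611.
Repeated squaring mod 18445: 15631^1 ≡ 15631, 15631^2 ≡ 5691, 15631^4 ≡ 16506, 15631^8 ≡ 15386, 15631^16 ≡ 5866, 15631^32 ≡ 10031, 15631^64 ≡ 3486, 15631^128 ≡ 15386, 15631^256 ≡ 5866, 15631^512 ≡ 10031, 15631^1024 ≡ 3486, 15631^2048 ≡ 15386, 15631^4096 ≡ 5866.
4611 = 4096 + 512 + 2 + 1, so 15631^4611 ≡ 5866·10031·5691·15631 ≡ 8281 (mod 18445).
x_0 = 8281.
x_1 = 8281^2 mod 18445 = 14896.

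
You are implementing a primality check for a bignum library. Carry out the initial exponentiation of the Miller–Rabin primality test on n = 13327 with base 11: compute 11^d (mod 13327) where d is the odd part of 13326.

1

n − 1 = 13326 = 2^1 · 6663, so s = 1 and d = 6663.
11^6663 mod 13327 = 1.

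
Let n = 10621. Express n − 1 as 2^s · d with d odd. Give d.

Halving: 10620 → 5310 → 2655; 2655 is odd.
So 10620 = 2^2 · 2655.

2655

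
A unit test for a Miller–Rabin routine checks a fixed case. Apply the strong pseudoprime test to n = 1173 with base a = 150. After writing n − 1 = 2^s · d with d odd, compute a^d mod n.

n − 1 = 1172 = 2^2 · 293, so s = 2 and d = 293.
150^293 mod 1173 = 522.

522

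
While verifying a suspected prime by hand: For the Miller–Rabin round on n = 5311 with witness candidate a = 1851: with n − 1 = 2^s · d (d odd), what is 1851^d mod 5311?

n − 1 = 5310 = 2^1 · 2655, so s = 1 and d = 2655.
1851^2655 mod 5311 = 5006.

5006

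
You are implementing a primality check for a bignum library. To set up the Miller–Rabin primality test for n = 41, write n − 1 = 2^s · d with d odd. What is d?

Halving: 40 → 20 → 10 → 5; 5 is odd.
So 40 = 2^3 · 5.

5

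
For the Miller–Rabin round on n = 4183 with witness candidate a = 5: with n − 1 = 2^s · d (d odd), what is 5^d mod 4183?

n − 1 = 4182 = 2^1 · 2091, so s = 1 and d = 2091.
5^2091 mod 4183 = 3822.

3822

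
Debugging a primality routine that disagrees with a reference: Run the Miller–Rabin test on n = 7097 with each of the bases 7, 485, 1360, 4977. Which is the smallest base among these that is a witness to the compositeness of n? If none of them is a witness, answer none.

7

n − 1 = 7096 = 2^3 · 887, so s = 3 and d = 887.
Base 7: x_0 = 7^887 mod 7097 = 6981. x_0 is neither 1 nor 7096, so continue squaring. x_1 = 6981^2 mod 7097 = 6359. x_2 = 6359^2 mod 7097 = 5272. Reached i = s−1 = 2 without hitting −1: 7 is a Miller–Rabin witness and 7097 is composite.
Base 485: x_0 = 485^887 mod 7097 = 420. x_0 is neither 1 nor 7096, so continue squaring. x_1 = 420^2 mod 7097 = 6072. x_2 = 6072^2 mod 7097 = 269. Reached i = s−1 = 2 without hitting −1: 485 is a Miller–Rabin witness and 7097 is composite.
Base 1360: x_0 = 1360^887 mod 7097 = 152. x_0 is neither 1 nor 7096, so continue squaring. x_1 = 152^2 mod 7097 = 1813. x_2 = 1813^2 mod 7097 = 1058. Reached i = s−1 = 2 without hitting −1: 1360 is a Miller–Rabin witness and 7097 is composite.
Base 4977: x_0 = 4977^887 mod 7097 = 4516. x_0 is neither 1 nor 7096, so continue squaring. x_1 = 4516^2 mod 7097 = 4575. x_2 = 4575^2 mod 7097 = 1572. Reached i = s−1 = 2 without hitting −1: 4977 is a Miller–Rabin witness and 7097 is composite.
The smallest witness among the given bases is 7.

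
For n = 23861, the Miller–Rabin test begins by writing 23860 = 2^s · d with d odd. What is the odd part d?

5965

Halving: 23860 → 11930 → 5965; 5965 is odd.
So 23860 = 2^2 · 5965.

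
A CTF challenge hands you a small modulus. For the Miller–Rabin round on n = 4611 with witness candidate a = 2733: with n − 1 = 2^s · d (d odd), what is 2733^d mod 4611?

n − 1 = 4610 = 2^1 · 2305, so s = 1 and d = 2305.
By repeated squaring, 2733^2305 ≡ 3210 (mod 4611).

3210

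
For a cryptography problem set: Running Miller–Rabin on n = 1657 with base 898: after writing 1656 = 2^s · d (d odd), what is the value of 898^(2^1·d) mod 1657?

n − 1 = 1656 = 2^3 · 207, so s = 3 and d = 207.
Repeated squaring mod 1657: 898^1 ≡ 898, 898^2 ≡ 1102, 898^4 ≡ 1480, 898^8 ≡ 1503, 898^16 ≡ 518, 898^32 ≡ 1547, 898^64 ≡ 501, 898^128 ≡ 794.
207 = 128 + 64 + 8 + 4 + 2 + 1, so 898^207 ≡ 794·501·1503·1480·1102·898 ≡ 1553 (mod 1657).
x_0 = 1553.
x_1 = 1553^2 mod 1657 = 874.

874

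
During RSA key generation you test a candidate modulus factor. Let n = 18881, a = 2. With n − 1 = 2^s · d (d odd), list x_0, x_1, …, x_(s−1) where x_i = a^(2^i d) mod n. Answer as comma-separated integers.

n − 1 = 18880 = 2^6 · 295, so s = 6 and d = 295.
x_0 = 2^295 mod 18881 = 11096.
x_1 = 11096^2 mod 18881 = 17096.
x_2 = 17096^2 mod 18881 = 14217.
x_3 = 14217^2 mod 18881 = 1984.
x_4 = 1984^2 mod 18881 = 9008.
x_5 = 9008^2 mod 18881 = 12407.

11096, 17096, 14217, 1984, 9008, 12407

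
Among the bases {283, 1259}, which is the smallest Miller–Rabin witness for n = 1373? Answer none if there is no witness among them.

none

n − 1 = 1372 = 2^2 · 343, so s = 2 and d = 343.
Base 283: x_0 = 283^343 mod 1373 = 705. x_0 is neither 1 nor 1372, so continue squaring. x_1 = 705^2 mod 1373 = 1372. x_1 ≡ −1, so 283 is not a witness.
Base 1259: x_0 = 1259^343 mod 1373 = 1. x_0 = 1, so 1259 is not a witness.
No listed base is a witness for 1373.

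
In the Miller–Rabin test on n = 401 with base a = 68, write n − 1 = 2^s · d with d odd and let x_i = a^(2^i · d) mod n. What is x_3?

400

n − 1 = 400 = 2^4 · 25, so s = 4 and d = 25.
x_0 = 68^25 mod 401 = 30.
x_1 = 30^2 mod 401 = 98.
x_2 = 98^2 mod 401 = 381.
x_3 = 381^2 mod 401 = 400.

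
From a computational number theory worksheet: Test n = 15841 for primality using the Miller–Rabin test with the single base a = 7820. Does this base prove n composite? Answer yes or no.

yes

n − 1 = 15840 = 2^5 · 495, so s = 5 and d = 495.
x_0 = 7820^495 mod 15841 = 218.
x_0 is neither 1 nor 15840, so continue squaring.
x_1 = 218^2 mod 15841 = 1.
x_1 = 1 but x_0 ≠ ±1, a nontrivial square root of 1 — 7820 is a witness and 15841 is composite.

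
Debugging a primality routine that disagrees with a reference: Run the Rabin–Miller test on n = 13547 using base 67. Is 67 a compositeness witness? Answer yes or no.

yes

n − 1 = 13546 = 2^1 · 6773, so s = 1 and d = 6773.
x_0 = 67^6773 mod 13547 = 8116.
x_0 ∉ {1, 13546} and s = 1, so 67 is a Miller–Rabin witness and 13547 is composite.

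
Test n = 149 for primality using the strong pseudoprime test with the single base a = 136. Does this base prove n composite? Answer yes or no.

no

n − 1 = 148 = 2^2 · 37, so s = 2 and d = 37.
x_0 = 136^37 mod 149 = 44.
x_0 is neither 1 nor 148, so continue squaring.
x_1 = 44^2 mod 149 = 148.
x_1 ≡ −1, so 136 is not a witness.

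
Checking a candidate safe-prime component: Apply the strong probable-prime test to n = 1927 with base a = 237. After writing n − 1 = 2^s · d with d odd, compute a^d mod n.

993

n − 1 = 1926 = 2^1 · 963, so s = 1 and d = 963.
237^963 mod 1927 = 993.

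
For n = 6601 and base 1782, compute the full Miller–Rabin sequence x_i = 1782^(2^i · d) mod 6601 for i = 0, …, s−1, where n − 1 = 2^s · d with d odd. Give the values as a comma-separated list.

n − 1 = 6600 = 2^3 · 825, so s = 3 and d = 825.
x_0 = 1782^825 mod 6601 = 4852.
x_1 = 4852^2 mod 6601 = 2738.
x_2 = 2738^2 mod 6601 = 4509.

4852, 2738, 4509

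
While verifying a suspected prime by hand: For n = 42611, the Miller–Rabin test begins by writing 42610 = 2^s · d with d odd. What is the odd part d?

Halving: 42610 → 21305; 21305 is odd.
So 42610 = 2^1 · 21305.

21305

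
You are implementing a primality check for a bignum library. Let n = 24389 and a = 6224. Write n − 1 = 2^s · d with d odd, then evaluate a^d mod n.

n − 1 = 24388 = 2^2 · 6097, so s = 2 and d = 6097.
6224^6097 mod 24389 = 12917.

12917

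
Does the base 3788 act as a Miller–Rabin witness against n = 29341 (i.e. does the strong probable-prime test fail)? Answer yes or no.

n − 1 = 29340 = 2^2 · 7335, so s = 2 and d = 7335.
x_0 = 3788^7335 mod 29341 = 15361.
x_0 is neither 1 nor 29340, so continue squaring.
x_1 = 15361^2 mod 29341 = 29340.
x_1 ≡ −1, so 3788 is not a witness.

no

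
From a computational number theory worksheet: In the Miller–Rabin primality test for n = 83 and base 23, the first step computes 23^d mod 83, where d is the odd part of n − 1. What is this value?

1

n − 1 = 82 = 2^1 · 41, so s = 1 and d = 41.
23^41 mod 83 = 1.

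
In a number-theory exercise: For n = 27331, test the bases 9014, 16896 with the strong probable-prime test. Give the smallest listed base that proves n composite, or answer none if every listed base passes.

n − 1 = 27330 = 2^1 · 13665, so s = 1 and d = 13665.
Base 9014: x_0 = 9014^13665 mod 27331 = 1. x_0 = 1, so 9014 is not a witness.
Base 16896: x_0 = 16896^13665 mod 27331 = 4680. x_0 ∉ {1, 27330} and s = 1, so 16896 is a Miller–Rabin witness and 27331 is composite.
The smallest witness among the given bases is 16896.

16896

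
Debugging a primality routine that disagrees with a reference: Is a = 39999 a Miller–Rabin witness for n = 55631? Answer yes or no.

n − 1 = 55630 = 2^1 · 27815, so s = 1 and d = 27815.
Repeated squaring mod 55631: 39999^1 ≡ 39999, 39999^2 ≡ 28072, 39999^4 ≡ 24069, 39999^8 ≡ 31158, 39999^16 ≡ 4383, 39999^32 ≡ 17994, 39999^64 ≡ 11616, 39999^128 ≡ 26281, 39999^256 ≡ 32096, 39999^512 ≡ 33989, 39999^1024 ≡ 18775, 39999^2048 ≡ 22609, 39999^4096 ≡ 29253, 39999^8192 ≡ 21967, 39999^16384 ≡ 5795.
27815 = 16384 + 8192 + 2048 + 1024 + 128 + 32 + 4 + 2 + 1, so 39999^27815 ≡ 5795·21967·22609·18775·26281·17994·24069·28072·39999 ≡ 55630 (mod 55631).
x_0 = 39999^27815 mod 55631 = 55630.
x_0 = 55630 ≡ −1, so 39999 is not a witness.

no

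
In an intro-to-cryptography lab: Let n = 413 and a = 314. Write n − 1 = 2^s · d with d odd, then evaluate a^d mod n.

265

n − 1 = 412 = 2^2 · 103, so s = 2 and d = 103.
By repeated squaring, 314^103 ≡ 265 (mod 413).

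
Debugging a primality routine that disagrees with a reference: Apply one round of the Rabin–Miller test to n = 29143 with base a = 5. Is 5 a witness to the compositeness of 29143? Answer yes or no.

n − 1 = 29142 = 2^1 · 14571, so s = 1 and d = 14571.
By repeated squaring, 5^14571 ≡ 9231 (mod 29143).
x_0 = 5^14571 mod 29143 = 9231.
x_0 ∉ {1, 29142} and s = 1, so 5 is a Miller–Rabin witness and 29143 is composite.

yes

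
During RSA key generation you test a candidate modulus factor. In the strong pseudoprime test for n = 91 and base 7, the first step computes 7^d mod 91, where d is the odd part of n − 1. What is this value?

21

n − 1 = 90 = 2^1 · 45, so s = 1 and d = 45.
7^45 mod 91 = 21.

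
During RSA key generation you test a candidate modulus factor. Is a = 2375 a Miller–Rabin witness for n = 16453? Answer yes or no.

no

n − 1 = 16452 = 2^2 · 4113, so s = 2 and d = 4113.
x_0 = 2375^4113 mod 16453 = 16452.
x_0 = 16452 ≡ −1, so 2375 is not a witness.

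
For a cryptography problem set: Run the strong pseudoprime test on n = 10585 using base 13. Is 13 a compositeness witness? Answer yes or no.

n − 1 = 10584 = 2^3 · 1323, so s = 3 and d = 1323.
Repeated squaring mod 10585: 13^1 ≡ 13, 13^2 ≡ 169, 13^4 ≡ 7391, 13^8 ≡ 8281, 13^16 ≡ 5331, 13^32 ≡ 9421, 13^64 ≡ 16, 13^128 ≡ 256, 13^256 ≡ 2026, 13^512 ≡ 8281, 13^1024 ≡ 5331.
1323 = 1024 + 256 + 32 + 8 + 2 + 1, so 13^1323 ≡ 5331·2026·9421·8281·169·13 ≡ 6872 (mod 10585).
x_0 = 13^1323 mod 10585 = 6872.
x_0 is neither 1 nor 10584, so continue squaring.
x_1 = 6872^2 mod 10585 = 4699.
x_2 = 4699^2 mod 10585 = 291.
Reached i = s−1 = 2 without hitting −1: 13 is a Miller–Rabin witness and 10585 is composite.

yes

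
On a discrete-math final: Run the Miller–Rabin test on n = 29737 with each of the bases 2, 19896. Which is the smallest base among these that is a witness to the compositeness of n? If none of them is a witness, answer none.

n − 1 = 29736 = 2^3 · 3717, so s = 3 and d = 3717.
Base 2: x_0 = 2^3717 mod 29737 = 23676. x_0 is neither 1 nor 29736, so continue squaring. x_1 = 23676^2 mod 29737 = 10526. x_2 = 10526^2 mod 29737 = 26351. Reached i = s−1 = 2 without hitting −1: 2 is a Miller–Rabin witness and 29737 is composite.
Base 19896: x_0 = 19896^3717 mod 29737 = 18844. x_0 is neither 1 nor 29736, so continue squaring. x_1 = 18844^2 mod 29737 = 6819. x_2 = 6819^2 mod 29737 = 19830. Reached i = s−1 = 2 without hitting −1: 19896 is a Miller–Rabin witness and 29737 is composite.
The smallest witness among the given bases is 2.

2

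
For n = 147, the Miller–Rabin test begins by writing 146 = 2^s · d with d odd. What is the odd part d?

Halving: 146 → 73; 73 is odd.
So 146 = 2^1 · 73.

73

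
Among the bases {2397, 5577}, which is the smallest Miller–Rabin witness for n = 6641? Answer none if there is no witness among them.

2397

n − 1 = 6640 = 2^4 · 415, so s = 4 and d = 415.
Base 2397: x_0 = 2397^415 mod 6641 = 5847. x_0 is neither 1 nor 6640, so continue squaring. x_1 = 5847^2 mod 6641 = 6182. x_2 = 6182^2 mod 6641 = 4810. x_3 = 4810^2 mod 6641 = 5497. Reached i = s−1 = 3 without hitting −1: 2397 is a Miller–Rabin witness and 6641 is composite.
Base 5577: x_0 = 5577^415 mod 6641 = 2645. x_0 is neither 1 nor 6640, so continue squaring. x_1 = 2645^2 mod 6641 = 3052. x_2 = 3052^2 mod 6641 = 4022. x_3 = 4022^2 mod 6641 = 5649. Reached i = s−1 = 3 without hitting −1: 5577 is a Miller–Rabin witness and 6641 is composite.
The smallest witness among the given bases is 2397.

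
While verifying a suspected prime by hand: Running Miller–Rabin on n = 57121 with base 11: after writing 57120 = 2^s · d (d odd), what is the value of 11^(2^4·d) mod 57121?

56405

n − 1 = 57120 = 2^5 · 1785, so s = 5 and d = 1785.
x_0 = 11^1785 mod 57121 = 46367.
x_1 = 46367^2 mod 57121 = 35612.
x_2 = 35612^2 mod 57121 = 14102.
x_3 = 14102^2 mod 57121 = 28203.
x_4 = 28203^2 mod 57121 = 56405.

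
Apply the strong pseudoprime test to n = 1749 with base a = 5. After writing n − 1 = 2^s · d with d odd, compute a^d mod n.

80

n − 1 = 1748 = 2^2 · 437, so s = 2 and d = 437.
5^437 mod 1749 = 80.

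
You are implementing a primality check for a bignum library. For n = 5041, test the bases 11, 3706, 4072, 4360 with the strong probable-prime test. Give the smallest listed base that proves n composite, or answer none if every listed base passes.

none

n − 1 = 5040 = 2^4 · 315, so s = 4 and d = 315.
Base 11: x_0 = 11^315 mod 5041 = 5040. x_0 = 5040 ≡ −1, so 11 is not a witness.
Base 3706: x_0 = 3706^315 mod 5041 = 5040. x_0 = 5040 ≡ −1, so 3706 is not a witness.
Base 4072: x_0 = 4072^315 mod 5041 = 1. x_0 = 1, so 4072 is not a witness.
Base 4360: x_0 = 4360^315 mod 5041 = 1. x_0 = 1, so 4360 is not a witness.
No listed base is a witness for 5041.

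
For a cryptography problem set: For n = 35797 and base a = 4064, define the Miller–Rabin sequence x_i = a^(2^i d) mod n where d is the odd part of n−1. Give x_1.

1

n − 1 = 35796 = 2^2 · 8949, so s = 2 and d = 8949.
Repeated squaring mod 35797: 4064^1 ≡ 4064, 4064^2 ≡ 13679, 4064^4 ≡ 4122, 4064^8 ≡ 23106, 4064^16 ≡ 10778, 4064^32 ≡ 4019, 4064^64 ≡ 7914, 4064^128 ≡ 22443, 4064^256 ≡ 24459, 4064^512 ≡ 3217, 4064^1024 ≡ 3756, 4064^2048 ≡ 3518, 4064^4096 ≡ 26359, 4064^8192 ≡ 12908.
8949 = 8192 + 512 + 128 + 64 + 32 + 16 + 4 + 1, so 4064^8949 ≡ 12908·3217·22443·7914·4019·10778·4122·4064 ≡ 1 (mod 35797).
x_0 = 1.
x_1 = 1^2 mod 35797 = 1.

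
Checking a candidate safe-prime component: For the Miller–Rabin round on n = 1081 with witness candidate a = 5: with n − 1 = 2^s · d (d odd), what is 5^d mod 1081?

n − 1 = 1080 = 2^3 · 135, so s = 3 and d = 135.
Repeated squaring mod 1081: 5^1 ≡ 5, 5^2 ≡ 25, 5^4 ≡ 625, 5^8 ≡ 384, 5^16 ≡ 440, 5^32 ≡ 101, 5^64 ≡ 472, 5^128 ≡ 98.
135 = 128 + 4 + 2 + 1, so 5^135 ≡ 98·625·25·5 ≡ 608 (mod 1081).

608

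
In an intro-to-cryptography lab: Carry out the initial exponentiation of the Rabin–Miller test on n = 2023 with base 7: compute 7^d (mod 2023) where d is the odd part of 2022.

n − 1 = 2022 = 2^1 · 1011, so s = 1 and d = 1011.
By repeated squaring, 7^1011 ≡ 1890 (mod 2023).

1890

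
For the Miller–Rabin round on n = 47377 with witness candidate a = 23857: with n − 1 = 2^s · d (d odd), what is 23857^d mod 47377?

n − 1 = 47376 = 2^4 · 2961, so s = 4 and d = 2961.
Repeated squaring mod 47377: 23857^1 ≡ 23857, 23857^2 ≡ 16548, 23857^4 ≡ 44621, 23857^8 ≡ 15216, 23857^16 ≡ 42634, 23857^32 ≡ 39351, 23857^64 ≡ 31333, 23857^128 ≡ 10695, 23857^256 ≡ 14947, 23857^512 ≡ 30254, 23857^1024 ≡ 28253, 23857^2048 ≡ 24313.
2961 = 2048 + 512 + 256 + 128 + 16 + 1, so 23857^2961 ≡ 24313·30254·14947·10695·42634·23857 ≡ 647 (mod 47377).

647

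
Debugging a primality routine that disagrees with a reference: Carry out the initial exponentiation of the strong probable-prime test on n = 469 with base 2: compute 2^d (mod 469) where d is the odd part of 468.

295

n − 1 = 468 = 2^2 · 117, so s = 2 and d = 117.
By repeated squaring, 2^117 ≡ 295 (mod 469).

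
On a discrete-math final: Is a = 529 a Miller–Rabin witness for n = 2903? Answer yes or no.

n − 1 = 2902 = 2^1 · 1451, so s = 1 and d = 1451.
x_0 = 529^1451 mod 2903 = 1.
x_0 = 1, so 529 is not a witness.

no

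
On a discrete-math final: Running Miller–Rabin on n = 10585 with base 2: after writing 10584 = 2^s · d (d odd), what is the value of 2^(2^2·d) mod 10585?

1

n − 1 = 10584 = 2^3 · 1323, so s = 3 and d = 1323.
Repeated squaring mod 10585: 2^1 ≡ 2, 2^2 ≡ 4, 2^4 ≡ 16, 2^8 ≡ 256, 2^16 ≡ 2026, 2^32 ≡ 8281, 2^64 ≡ 5331, 2^128 ≡ 9421, 2^256 ≡ 16, 2^512 ≡ 256, 2^1024 ≡ 2026.
1323 = 1024 + 256 + 32 + 8 + 2 + 1, so 2^1323 ≡ 2026·16·8281·256·4·2 ≡ 7958 (mod 10585).
x_0 = 7958.
x_1 = 7958^2 mod 10585 = 10294.
x_2 = 10294^2 mod 10585 = 1.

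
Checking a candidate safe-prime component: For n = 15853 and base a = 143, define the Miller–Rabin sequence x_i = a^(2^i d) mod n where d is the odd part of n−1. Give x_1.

4563

n − 1 = 15852 = 2^2 · 3963, so s = 2 and d = 3963.
x_0 = 143^3963 mod 15853 = 9951.
x_1 = 9951^2 mod 15853 = 4563.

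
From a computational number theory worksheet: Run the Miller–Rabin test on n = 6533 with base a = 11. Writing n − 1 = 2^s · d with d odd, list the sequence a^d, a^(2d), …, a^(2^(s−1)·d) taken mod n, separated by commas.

3571, 6158

n − 1 = 6532 = 2^2 · 1633, so s = 2 and d = 1633.
x_0 = 11^1633 mod 6533 = 3571.
x_1 = 3571^2 mod 6533 = 6158.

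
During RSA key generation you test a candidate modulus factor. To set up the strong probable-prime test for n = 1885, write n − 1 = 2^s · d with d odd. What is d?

471

Halving: 1884 → 942 → 471; 471 is odd.
So 1884 = 2^2 · 471.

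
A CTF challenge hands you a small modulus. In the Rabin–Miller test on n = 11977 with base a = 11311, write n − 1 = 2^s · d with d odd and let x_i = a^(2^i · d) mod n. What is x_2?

n − 1 = 11976 = 2^3 · 1497, so s = 3 and d = 1497.
x_0 = 11311^1497 mod 11977 = 3800.
x_1 = 3800^2 mod 11977 = 7715.
x_2 = 7715^2 mod 11977 = 7512.

7512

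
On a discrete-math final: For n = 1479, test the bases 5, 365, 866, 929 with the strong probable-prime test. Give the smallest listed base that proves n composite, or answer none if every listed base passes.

n − 1 = 1478 = 2^1 · 739, so s = 1 and d = 739.
Base 5: x_0 = 5^739 mod 1479 = 941. x_0 ∉ {1, 1478} and s = 1, so 5 is a Miller–Rabin witness and 1479 is composite.
Base 365: x_0 = 365^739 mod 1479 = 563. x_0 ∉ {1, 1478} and s = 1, so 365 is a Miller–Rabin witness and 1479 is composite.
Base 866: x_0 = 866^739 mod 1479 = 662. x_0 ∉ {1, 1478} and s = 1, so 866 is a Miller–Rabin witness and 1479 is composite.
Base 929: x_0 = 929^739 mod 1479 = 668. x_0 ∉ {1, 1478} and s = 1, so 929 is a Miller–Rabin witness and 1479 is composite.
The smallest witness among the given bases is 5.

5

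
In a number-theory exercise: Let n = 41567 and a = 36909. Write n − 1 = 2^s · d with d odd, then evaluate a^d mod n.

38803

n − 1 = 41566 = 2^1 · 20783, so s = 1 and d = 20783.
By repeated squaring, 36909^20783 ≡ 38803 (mod 41567).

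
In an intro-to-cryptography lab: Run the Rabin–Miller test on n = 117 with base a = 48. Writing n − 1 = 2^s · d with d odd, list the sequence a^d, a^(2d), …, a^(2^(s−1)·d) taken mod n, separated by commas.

81, 9

n − 1 = 116 = 2^2 · 29, so s = 2 and d = 29.
x_0 = 48^29 mod 117 = 81.
x_1 = 81^2 mod 117 = 9.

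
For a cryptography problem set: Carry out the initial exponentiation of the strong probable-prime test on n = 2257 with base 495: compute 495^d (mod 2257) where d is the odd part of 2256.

n − 1 = 2256 = 2^4 · 141, so s = 4 and d = 141.
495^141 mod 2257 = 512.

512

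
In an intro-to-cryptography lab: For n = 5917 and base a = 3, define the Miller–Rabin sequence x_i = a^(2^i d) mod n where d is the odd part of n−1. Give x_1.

n − 1 = 5916 = 2^2 · 1479, so s = 2 and d = 1479.
x_0 = 3^1479 mod 5917 = 3213.
x_1 = 3213^2 mod 5917 = 4121.

4121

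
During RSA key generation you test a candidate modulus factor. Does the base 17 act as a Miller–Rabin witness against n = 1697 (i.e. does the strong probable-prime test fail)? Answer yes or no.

n − 1 = 1696 = 2^5 · 53, so s = 5 and d = 53.
x_0 = 17^53 mod 1697 = 787.
x_0 is neither 1 nor 1696, so continue squaring.
x_1 = 787^2 mod 1697 = 1661.
x_2 = 1661^2 mod 1697 = 1296.
x_3 = 1296^2 mod 1697 = 1283.
x_4 = 1283^2 mod 1697 = 1696.
x_4 ≡ −1, so 17 is not a witness.

no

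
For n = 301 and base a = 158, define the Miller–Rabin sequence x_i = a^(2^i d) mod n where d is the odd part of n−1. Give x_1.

n − 1 = 300 = 2^2 · 75, so s = 2 and d = 75.
Repeated squaring mod 301: 158^1 ≡ 158, 158^2 ≡ 282, 158^4 ≡ 60, 158^8 ≡ 289, 158^16 ≡ 144, 158^32 ≡ 268, 158^64 ≡ 186.
75 = 64 + 8 + 2 + 1, so 158^75 ≡ 186·289·282·158 ≡ 204 (mod 301).
x_0 = 204.
x_1 = 204^2 mod 301 = 78.

78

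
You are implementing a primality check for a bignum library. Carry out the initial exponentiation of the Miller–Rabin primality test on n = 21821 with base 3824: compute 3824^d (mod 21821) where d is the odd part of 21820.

n − 1 = 21820 = 2^2 · 5455, so s = 2 and d = 5455.
3824^5455 mod 21821 = 21820.

21820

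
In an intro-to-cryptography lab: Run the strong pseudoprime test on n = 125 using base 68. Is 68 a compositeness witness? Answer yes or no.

n − 1 = 124 = 2^2 · 31, so s = 2 and d = 31.
Repeated squaring mod 125: 68^1 ≡ 68, 68^2 ≡ 124, 68^4 ≡ 1, 68^8 ≡ 1, 68^16 ≡ 1.
31 = 16 + 8 + 4 + 2 + 1, so 68^31 ≡ 1·1·1·124·68 ≡ 57 (mod 125).
x_0 = 68^31 mod 125 = 57.
x_0 is neither 1 nor 124, so continue squaring.
x_1 = 57^2 mod 125 = 124.
x_1 ≡ −1, so 68 is not a witness.

no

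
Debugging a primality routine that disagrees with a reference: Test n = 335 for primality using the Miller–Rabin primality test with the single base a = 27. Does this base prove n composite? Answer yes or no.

yes

n − 1 = 334 = 2^1 · 167, so s = 1 and d = 167.
x_0 = 27^167 mod 335 = 8.
x_0 ∉ {1, 334} and s = 1, so 27 is a Miller–Rabin witness and 335 is composite.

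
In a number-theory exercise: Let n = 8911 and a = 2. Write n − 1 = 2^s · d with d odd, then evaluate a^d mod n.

6364

n − 1 = 8910 = 2^1 · 4455, so s = 1 and d = 4455.
2^4455 mod 8911 = 6364.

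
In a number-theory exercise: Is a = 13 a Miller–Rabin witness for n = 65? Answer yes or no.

yes

n − 1 = 64 = 2^6 · 1, so s = 6 and d = 1.
x_0 = 13^1 mod 65 = 13.
x_0 is neither 1 nor 64, so continue squaring.
x_1 = 13^2 mod 65 = 39.
x_2 = 39^2 mod 65 = 26.
x_3 = 26^2 mod 65 = 26.
x_4 = 26^2 mod 65 = 26.
x_5 = 26^2 mod 65 = 26.
Reached i = s−1 = 5 without hitting −1: 13 is a Miller–Rabin witness and 65 is composite.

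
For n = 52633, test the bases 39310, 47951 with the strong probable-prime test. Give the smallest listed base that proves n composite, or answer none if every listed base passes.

47951

n − 1 = 52632 = 2^3 · 6579, so s = 3 and d = 6579.
Base 39310: x_0 = 39310^6579 mod 52633 = 52632. x_0 = 52632 ≡ −1, so 39310 is not a witness.
Base 47951: x_0 = 47951^6579 mod 52633 = 15863. x_0 is neither 1 nor 52632, so continue squaring. x_1 = 15863^2 mod 52633 = 49029. x_2 = 49029^2 mod 52633 = 41098. Reached i = s−1 = 2 without hitting −1: 47951 is a Miller–Rabin witness and 52633 is composite.
The smallest witness among the given bases is 47951.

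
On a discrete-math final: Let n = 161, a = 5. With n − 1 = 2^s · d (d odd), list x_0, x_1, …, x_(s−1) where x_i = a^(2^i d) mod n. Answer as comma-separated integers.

66, 9, 81, 121, 151

n − 1 = 160 = 2^5 · 5, so s = 5 and d = 5.
x_0 = 5^5 mod 161 = 66.
x_1 = 66^2 mod 161 = 9.
x_2 = 9^2 mod 161 = 81.
x_3 = 81^2 mod 161 = 121.
x_4 = 121^2 mod 161 = 151.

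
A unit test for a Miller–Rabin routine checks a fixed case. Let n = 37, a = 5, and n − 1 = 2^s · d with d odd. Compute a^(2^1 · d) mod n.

36

n − 1 = 36 = 2^2 · 9, so s = 2 and d = 9.
x_0 = 5^9 mod 37 = 6.
x_1 = 6^2 mod 37 = 36.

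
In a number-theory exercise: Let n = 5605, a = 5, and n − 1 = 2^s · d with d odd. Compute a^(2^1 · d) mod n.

n − 1 = 5604 = 2^2 · 1401, so s = 2 and d = 1401.
x_0 = 5^1401 mod 5605 = 520.
x_1 = 520^2 mod 5605 = 1360.

1360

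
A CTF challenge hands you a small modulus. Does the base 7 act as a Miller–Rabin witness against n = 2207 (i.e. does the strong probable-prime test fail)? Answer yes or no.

no

n − 1 = 2206 = 2^1 · 1103, so s = 1 and d = 1103.
Repeated squaring mod 2207: 7^1 ≡ 7, 7^2 ≡ 49, 7^4 ≡ 194, 7^8 ≡ 117, 7^16 ≡ 447, 7^32 ≡ 1179, 7^64 ≡ 1838, 7^128 ≡ 1534, 7^256 ≡ 494, 7^512 ≡ 1266, 7^1024 ≡ 474.
1103 = 1024 + 64 + 8 + 4 + 2 + 1, so 7^1103 ≡ 474·1838·117·194·49·7 ≡ 2206 (mod 2207).
x_0 = 7^1103 mod 2207 = 2206.
x_0 = 2206 ≡ −1, so 7 is not a witness.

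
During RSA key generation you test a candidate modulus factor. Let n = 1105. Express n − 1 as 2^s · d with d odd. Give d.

Halving: 1104 → 552 → 276 → 138 → 69; 69 is odd.
So 1104 = 2^4 · 69.

69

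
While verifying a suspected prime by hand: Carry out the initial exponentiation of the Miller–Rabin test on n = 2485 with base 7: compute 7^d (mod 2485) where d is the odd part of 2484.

707

n − 1 = 2484 = 2^2 · 621, so s = 2 and d = 621.
Repeated squaring mod 2485: 7^1 ≡ 7, 7^2 ≡ 49, 7^4 ≡ 2401, 7^8 ≡ 2086, 7^16 ≡ 161, 7^32 ≡ 1071, 7^64 ≡ 1456, 7^128 ≡ 231, 7^256 ≡ 1176, 7^512 ≡ 1316.
621 = 512 + 64 + 32 + 8 + 4 + 1, so 7^621 ≡ 1316·1456·1071·2086·2401·7 ≡ 707 (mod 2485).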